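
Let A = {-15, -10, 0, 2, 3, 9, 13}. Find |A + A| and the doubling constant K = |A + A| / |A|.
K = |A + A| / |A| = 27/7

Enumerate A + A = {a + b : a, b ∈ A}. With |A| = 7, there are |A|^2 = 49 ordered sum pairs; collecting distinct values, A + A = {-30, -25, -20, -15, -13, -12, -10, -8, -7, -6, -2, -1, 0, 2, 3, 4, 5, 6, 9, 11, 12, 13, 15, 16, 18, 22, 26}, so |A + A| = 27. Thus K = 27/7. For comparison, the minimum possible |A + A| over all 7-element sets is 2·7 − 1 = 13 (so min K = 13/7), attained only by arithmetic progressions.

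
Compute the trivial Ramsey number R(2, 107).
R(2, 107) = 107

R(2, k) = k for all k ≥ 2: in a 2-colouring of K_k, either some edge is red (a red K_2) or all edges are blue (a blue K_k). And K_{106} coloured all-blue has no blue K_107, so R(2, 107) > 106. Hence R(2, 107) = 107.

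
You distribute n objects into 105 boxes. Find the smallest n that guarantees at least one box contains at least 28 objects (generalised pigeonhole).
n = (28 − 1)·105 + 1 = 2836

By the generalised pigeonhole principle, to guarantee some box contains ≥ r objects we need more than (r − 1) · k objects total. Threshold: n = (r − 1) · k + 1. With r = 28 and k = 105: n = 27 · 105 + 1 = 2835 + 1 = 2836. For n = 2835 = 27 · 105, we can put exactly 27 objects in every box, avoiding 28 in any single one — so 2836 is tight.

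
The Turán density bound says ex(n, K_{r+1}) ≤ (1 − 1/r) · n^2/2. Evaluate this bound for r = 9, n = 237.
Turán density bound = (8/9) · 237^2/2 = 24964

Turán's theorem: ex(n, K_{r+1}) is achieved by the complete r-partite Turán graph T(n, r) with parts as balanced as possible, and is at most (1 − 1/r) · n^2/2. For r = 9, n = 237: the density bound is (8/9) · 56169/2 = 24964. The integer-valued extremum is e(T(237, 9)) = 24963, which is strictly less than the density bound 24964 since 9 ∤ 237 (the parts of T(237, 9) cannot all be equal).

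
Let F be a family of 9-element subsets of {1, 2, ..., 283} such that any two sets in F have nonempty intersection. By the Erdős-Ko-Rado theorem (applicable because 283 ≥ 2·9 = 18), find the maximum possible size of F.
max |F| = C(282, 8) = 897353333100675

Erdős-Ko-Rado (1961): when n ≥ 2k, max |F| = C(n−1, k−1). The bound is attained by the star {A : i ∈ A} for any fixed i ∈ [n]. Here C(283−1, 9−1) = C(282, 8) = 897353333100675.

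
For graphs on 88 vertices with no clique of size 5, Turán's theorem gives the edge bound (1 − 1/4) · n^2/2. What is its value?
Turán density bound = (3/4) · 88^2/2 = 2904

Turán's theorem: ex(n, K_{r+1}) is achieved by the complete r-partite Turán graph T(n, r) with parts as balanced as possible, and is at most (1 − 1/r) · n^2/2. For r = 4, n = 88: the density bound is (3/4) · 7744/2 = 2904. Since 4 ∣ 88, the Turán graph T(88, 4) has parts of equal size 22, and its edge count e(T(88, 4)) = 2904 attains the density bound exactly.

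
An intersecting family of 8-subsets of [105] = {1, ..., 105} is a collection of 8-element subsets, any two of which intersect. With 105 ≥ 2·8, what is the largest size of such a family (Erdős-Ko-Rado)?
max |F| = C(104, 7) = 21243342120

Erdős-Ko-Rado (1961): when n ≥ 2k, max |F| = C(n−1, k−1). The bound is attained by the star {A : i ∈ A} for any fixed i ∈ [n]. Here C(105−1, 8−1) = C(104, 7) = 21243342120.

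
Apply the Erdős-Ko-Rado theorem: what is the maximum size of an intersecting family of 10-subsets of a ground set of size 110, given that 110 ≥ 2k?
max |F| = C(109, 9) = 4263421511271

Erdős-Ko-Rado (1961): when n ≥ 2k, max |F| = C(n−1, k−1). The bound is attained by the star {A : i ∈ A} for any fixed i ∈ [n]. Here C(110−1, 10−1) = C(109, 9) = 4263421511271.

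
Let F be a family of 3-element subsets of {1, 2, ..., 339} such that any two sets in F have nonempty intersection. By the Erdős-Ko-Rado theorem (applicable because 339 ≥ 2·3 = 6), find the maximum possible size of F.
max |F| = C(338, 2) = 56953

The Erdős-Ko-Rado theorem states: for n ≥ 2k, an intersecting family of k-subsets of an n-element set has size at most C(n − 1, k − 1), with equality for 'star' families {A ⊆ [n] : |A| = k, i ∈ A} (fix an element i). For n = 339, k = 3: C(338, 2) = 56953.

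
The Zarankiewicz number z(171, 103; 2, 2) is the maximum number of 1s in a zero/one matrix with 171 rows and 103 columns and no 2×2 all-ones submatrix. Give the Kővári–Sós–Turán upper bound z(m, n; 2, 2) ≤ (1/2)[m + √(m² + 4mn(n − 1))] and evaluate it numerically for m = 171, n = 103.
z(171, 103; 2, 2) ≤ (1/2)[171 + √(171² + 4·171·103·102)] = (1/2)[171 + √7215345] = 1428.5697

Kővári–Sós–Turán: let r_1, ..., r_171 be the row sums and z = Σ r_i the total number of 1s. Each pair of columns can share at most one row with both entries 1 (else a 2×2 all-ones block appears), so Σ_i C(r_i, 2) ≤ C(103, 2) = 5253. By convexity Σ_i C(r_i, 2) ≥ 171·C(z/171, 2) = z(z − 171)/(2·171), giving z² − 171z − 171·103·102 ≤ 0 and hence z ≤ (1/2)[171 + √(29241 + 4·1796526)] = (1/2)[171 + √7215345] ≈ (1/2)(171 + 2686.1394) = 1428.5697.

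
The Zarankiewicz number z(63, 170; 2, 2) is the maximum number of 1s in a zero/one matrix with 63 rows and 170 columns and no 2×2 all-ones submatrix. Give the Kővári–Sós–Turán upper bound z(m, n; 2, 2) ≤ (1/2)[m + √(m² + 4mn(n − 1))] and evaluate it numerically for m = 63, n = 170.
z(63, 170; 2, 2) ≤ (1/2)[63 + √(63² + 4·63·170·169)] = (1/2)[63 + √7243929] = 1377.2274

Kővári–Sós–Turán: let r_1, ..., r_63 be the row sums and z = Σ r_i the total number of 1s. Each pair of columns can share at most one row with both entries 1 (else a 2×2 all-ones block appears), so Σ_i C(r_i, 2) ≤ C(170, 2) = 14365. By convexity Σ_i C(r_i, 2) ≥ 63·C(z/63, 2) = z(z − 63)/(2·63), giving z² − 63z − 63·170·169 ≤ 0 and hence z ≤ (1/2)[63 + √(3969 + 4·1809990)] = (1/2)[63 + √7243929] ≈ (1/2)(63 + 2691.4548) = 1377.2274.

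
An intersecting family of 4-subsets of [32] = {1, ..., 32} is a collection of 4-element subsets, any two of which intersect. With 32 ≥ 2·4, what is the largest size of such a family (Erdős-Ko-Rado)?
max |F| = C(31, 3) = 4495

The Erdős-Ko-Rado theorem states: for n ≥ 2k, an intersecting family of k-subsets of an n-element set has size at most C(n − 1, k − 1), with equality for 'star' families {A ⊆ [n] : |A| = k, i ∈ A} (fix an element i). For n = 32, k = 4: C(31, 3) = 4495.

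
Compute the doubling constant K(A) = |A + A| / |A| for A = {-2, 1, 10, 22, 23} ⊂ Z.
K = |A + A| / |A| = 14/5

Enumerate A + A = {a + b : a, b ∈ A}. With |A| = 5, there are |A|^2 = 25 ordered sum pairs; collecting distinct values, A + A = {-4, -1, 2, 8, 11, 20, 21, 23, 24, 32, 33, 44, 45, 46}, so |A + A| = 14. Thus K = 14/5. For comparison, the minimum possible |A + A| over all 5-element sets is 2·5 − 1 = 9 (so min K = 9/5), attained only by arithmetic progressions.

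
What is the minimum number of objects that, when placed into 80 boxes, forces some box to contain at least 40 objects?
n = (40 − 1)·80 + 1 = 3121

By the generalised pigeonhole principle, to guarantee some box contains ≥ r objects we need more than (r − 1) · k objects total. Threshold: n = (r − 1) · k + 1. With r = 40 and k = 80: n = 39 · 80 + 1 = 3120 + 1 = 3121. For n = 3120 = 39 · 80, we can put exactly 39 objects in every box, avoiding 40 in any single one — so 3121 is tight.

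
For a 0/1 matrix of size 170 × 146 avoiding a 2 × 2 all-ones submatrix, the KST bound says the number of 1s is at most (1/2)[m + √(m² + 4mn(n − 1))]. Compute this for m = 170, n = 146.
z(170, 146; 2, 2) ≤ (1/2)[170 + √(170² + 4·170·146·145)] = (1/2)[170 + √14424500] = 1983.98

Kővári–Sós–Turán: let r_1, ..., r_170 be the row sums and z = Σ r_i the total number of 1s. Each pair of columns can share at most one row with both entries 1 (else a 2×2 all-ones block appears), so Σ_i C(r_i, 2) ≤ C(146, 2) = 10585. By convexity Σ_i C(r_i, 2) ≥ 170·C(z/170, 2) = z(z − 170)/(2·170), giving z² − 170z − 170·146·145 ≤ 0 and hence z ≤ (1/2)[170 + √(28900 + 4·3598900)] = (1/2)[170 + √14424500] ≈ (1/2)(170 + 3797.96) = 1983.98.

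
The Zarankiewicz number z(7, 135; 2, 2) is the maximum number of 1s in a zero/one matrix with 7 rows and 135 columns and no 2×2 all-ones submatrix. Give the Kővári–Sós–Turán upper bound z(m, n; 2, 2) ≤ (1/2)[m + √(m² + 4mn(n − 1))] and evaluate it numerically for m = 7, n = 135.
z(7, 135; 2, 2) ≤ (1/2)[7 + √(7² + 4·7·135·134)] = (1/2)[7 + √506569] = 359.3683

Kővári–Sós–Turán: let r_1, ..., r_7 be the row sums and z = Σ r_i the total number of 1s. Each pair of columns can share at most one row with both entries 1 (else a 2×2 all-ones block appears), so Σ_i C(r_i, 2) ≤ C(135, 2) = 9045. By convexity Σ_i C(r_i, 2) ≥ 7·C(z/7, 2) = z(z − 7)/(2·7), giving z² − 7z − 7·135·134 ≤ 0 and hence z ≤ (1/2)[7 + √(49 + 4·126630)] = (1/2)[7 + √506569] ≈ (1/2)(7 + 711.7366) = 359.3683.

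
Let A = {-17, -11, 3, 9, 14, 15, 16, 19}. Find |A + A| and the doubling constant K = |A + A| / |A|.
K = |A + A| / |A| = 31/8

Enumerate A + A = {a + b : a, b ∈ A}. With |A| = 8, there are |A|^2 = 64 ordered sum pairs; collecting distinct values, A + A = {-34, -28, -22, -14, -8, -3, -2, -1, 2, 3, 4, 5, 6, 8, 12, 17, 18, 19, 22, 23, 24, 25, 28, 29, 30, 31, 32, 33, 34, 35, 38}, so |A + A| = 31. Thus K = 31/8. For comparison, the minimum possible |A + A| over all 8-element sets is 2·8 − 1 = 15 (so min K = 15/8), attained only by arithmetic progressions.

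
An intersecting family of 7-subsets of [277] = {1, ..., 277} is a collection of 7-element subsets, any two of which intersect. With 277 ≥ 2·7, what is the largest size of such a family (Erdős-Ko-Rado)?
max |F| = C(276, 6) = 581246946280

Erdős-Ko-Rado (1961): when n ≥ 2k, max |F| = C(n−1, k−1). The bound is attained by the star {A : i ∈ A} for any fixed i ∈ [n]. Here C(277−1, 7−1) = C(276, 6) = 581246946280.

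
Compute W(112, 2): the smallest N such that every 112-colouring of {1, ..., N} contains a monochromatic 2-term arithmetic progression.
W(112, 2) = 112 + 1 = 113

A 2-term AP is any pair of integers, so a monochromatic 2-AP exists iff some colour is used at least twice. With 112 colours, the colouring i ↦ i on {1, ..., 112} uses each colour once, avoiding any monochromatic pair, so W(112, 2) > 112. For {1, ..., 113}, pigeonhole forces two integers of the same colour, which form a monochromatic 2-AP. Hence W(112, 2) = 113.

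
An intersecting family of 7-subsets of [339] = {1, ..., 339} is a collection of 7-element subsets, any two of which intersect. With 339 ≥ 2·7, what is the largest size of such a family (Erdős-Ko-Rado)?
max |F| = C(338, 6) = 1980564039636

Erdős-Ko-Rado (1961): when n ≥ 2k, max |F| = C(n−1, k−1). The bound is attained by the star {A : i ∈ A} for any fixed i ∈ [n]. Here C(339−1, 7−1) = C(338, 6) = 1980564039636.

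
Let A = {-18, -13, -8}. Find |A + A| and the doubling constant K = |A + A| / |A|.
K = |A + A| / |A| = 5/3

Enumerate A + A = {a + b : a, b ∈ A}. With |A| = 3, there are |A|^2 = 9 ordered sum pairs; collecting distinct values, A + A = {-36, -31, -26, -21, -16}, so |A + A| = 5. Thus K = 5/3. Here |A + A| = 2|A| − 1 = 5, the minimum possible — so K = 5/3 is minimal, which holds iff A is an arithmetic progression.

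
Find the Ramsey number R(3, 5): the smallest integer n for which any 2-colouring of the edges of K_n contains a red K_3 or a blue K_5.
R(3, 5) = 14

Lower bound: an explicit 2-colouring of K_{13} (typically a Paley-type or other structured construction) avoids a red K_3 and a blue K_5, showing R(3, 5) > 13.
Upper bound: the Erdős–Szekeres recurrence R(r, t') ≤ R(r−1, t') + R(r, t'−1) yields R(3, 5) ≤ 14.
Hence R(3, 5) = 14.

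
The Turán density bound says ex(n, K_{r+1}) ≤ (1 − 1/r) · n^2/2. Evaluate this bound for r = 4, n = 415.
Turán density bound = (3/4) · 415^2/2 = 516675/8 ≈ 64584.375

Turán's theorem: ex(n, K_{r+1}) is achieved by the complete r-partite Turán graph T(n, r) with parts as balanced as possible, and is at most (1 − 1/r) · n^2/2. For r = 4, n = 415: the density bound is (3/4) · 172225/2 = 516675/8 ≈ 64584.375. The integer-valued extremum is e(T(415, 4)) = 64584, which is strictly less than the density bound 516675/8 since 4 ∤ 415 (the parts of T(415, 4) cannot all be equal).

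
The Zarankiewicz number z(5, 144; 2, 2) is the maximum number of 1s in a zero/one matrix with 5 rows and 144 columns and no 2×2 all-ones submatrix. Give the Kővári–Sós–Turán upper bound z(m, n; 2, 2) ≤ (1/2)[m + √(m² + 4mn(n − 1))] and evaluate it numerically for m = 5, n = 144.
z(5, 144; 2, 2) ≤ (1/2)[5 + √(5² + 4·5·144·143)] = (1/2)[5 + √411865] = 323.3835

Kővári–Sós–Turán: let r_1, ..., r_5 be the row sums and z = Σ r_i the total number of 1s. Each pair of columns can share at most one row with both entries 1 (else a 2×2 all-ones block appears), so Σ_i C(r_i, 2) ≤ C(144, 2) = 10296. By convexity Σ_i C(r_i, 2) ≥ 5·C(z/5, 2) = z(z − 5)/(2·5), giving z² − 5z − 5·144·143 ≤ 0 and hence z ≤ (1/2)[5 + √(25 + 4·102960)] = (1/2)[5 + √411865] ≈ (1/2)(5 + 641.7671) = 323.3835.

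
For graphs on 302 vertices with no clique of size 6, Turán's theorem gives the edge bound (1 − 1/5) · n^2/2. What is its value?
Turán density bound = (4/5) · 302^2/2 = 182408/5 ≈ 36481.6

Turán's theorem: ex(n, K_{r+1}) is achieved by the complete r-partite Turán graph T(n, r) with parts as balanced as possible, and is at most (1 − 1/r) · n^2/2. For r = 5, n = 302: the density bound is (4/5) · 91204/2 = 182408/5 ≈ 36481.6. The integer-valued extremum is e(T(302, 5)) = 36481, which is strictly less than the density bound 182408/5 since 5 ∤ 302 (the parts of T(302, 5) cannot all be equal).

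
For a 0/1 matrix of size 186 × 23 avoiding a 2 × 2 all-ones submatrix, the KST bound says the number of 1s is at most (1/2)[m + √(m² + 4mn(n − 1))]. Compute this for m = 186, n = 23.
z(186, 23; 2, 2) ≤ (1/2)[186 + √(186² + 4·186·23·22)] = (1/2)[186 + √411060] = 413.5698

Kővári–Sós–Turán: let r_1, ..., r_186 be the row sums and z = Σ r_i the total number of 1s. Each pair of columns can share at most one row with both entries 1 (else a 2×2 all-ones block appears), so Σ_i C(r_i, 2) ≤ C(23, 2) = 253. By convexity Σ_i C(r_i, 2) ≥ 186·C(z/186, 2) = z(z − 186)/(2·186), giving z² − 186z − 186·23·22 ≤ 0 and hence z ≤ (1/2)[186 + √(34596 + 4·94116)] = (1/2)[186 + √411060] ≈ (1/2)(186 + 641.1396) = 413.5698.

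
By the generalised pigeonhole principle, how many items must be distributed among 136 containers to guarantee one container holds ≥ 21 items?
n = (21 − 1)·136 + 1 = 2721

By the generalised pigeonhole principle, to guarantee some box contains ≥ r objects we need more than (r − 1) · k objects total. Threshold: n = (r − 1) · k + 1. With r = 21 and k = 136: n = 20 · 136 + 1 = 2720 + 1 = 2721. For n = 2720 = 20 · 136, we can put exactly 20 objects in every box, avoiding 21 in any single one — so 2721 is tight.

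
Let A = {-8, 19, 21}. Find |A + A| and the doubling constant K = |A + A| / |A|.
K = |A + A| / |A| = 6/3 = 2

Enumerate A + A = {a + b : a, b ∈ A}. With |A| = 3, there are |A|^2 = 9 ordered sum pairs; collecting distinct values, A + A = {-16, 11, 13, 38, 40, 42}, so |A + A| = 6. Thus K = 6/3 = 2. For comparison, the minimum possible |A + A| over all 3-element sets is 2·3 − 1 = 5 (so min K = 5/3), attained only by arithmetic progressions.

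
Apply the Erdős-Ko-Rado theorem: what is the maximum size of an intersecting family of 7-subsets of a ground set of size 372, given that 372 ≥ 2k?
max |F| = C(371, 6) = 3477478645284

The Erdős-Ko-Rado theorem states: for n ≥ 2k, an intersecting family of k-subsets of an n-element set has size at most C(n − 1, k − 1), with equality for 'star' families {A ⊆ [n] : |A| = k, i ∈ A} (fix an element i). For n = 372, k = 7: C(371, 6) = 3477478645284.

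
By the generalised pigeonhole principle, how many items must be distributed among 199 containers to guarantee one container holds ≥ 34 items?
n = (34 − 1)·199 + 1 = 6568

By the generalised pigeonhole principle, to guarantee some box contains ≥ r objects we need more than (r − 1) · k objects total. Threshold: n = (r − 1) · k + 1. With r = 34 and k = 199: n = 33 · 199 + 1 = 6567 + 1 = 6568. For n = 6567 = 33 · 199, we can put exactly 33 objects in every box, avoiding 34 in any single one — so 6568 is tight.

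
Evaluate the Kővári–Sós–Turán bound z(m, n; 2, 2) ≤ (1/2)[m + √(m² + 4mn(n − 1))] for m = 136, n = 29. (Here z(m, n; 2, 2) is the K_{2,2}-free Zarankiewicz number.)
z(136, 29; 2, 2) ≤ (1/2)[136 + √(136² + 4·136·29·28)] = (1/2)[136 + √460224] = 407.1991

Kővári–Sós–Turán: let r_1, ..., r_136 be the row sums and z = Σ r_i the total number of 1s. Each pair of columns can share at most one row with both entries 1 (else a 2×2 all-ones block appears), so Σ_i C(r_i, 2) ≤ C(29, 2) = 406. By convexity Σ_i C(r_i, 2) ≥ 136·C(z/136, 2) = z(z − 136)/(2·136), giving z² − 136z − 136·29·28 ≤ 0 and hence z ≤ (1/2)[136 + √(18496 + 4·110432)] = (1/2)[136 + √460224] ≈ (1/2)(136 + 678.3981) = 407.1991.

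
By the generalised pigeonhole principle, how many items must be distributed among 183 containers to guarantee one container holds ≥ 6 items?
n = (6 − 1)·183 + 1 = 916

By the generalised pigeonhole principle, to guarantee some box contains ≥ r objects we need more than (r − 1) · k objects total. Threshold: n = (r − 1) · k + 1. With r = 6 and k = 183: n = 5 · 183 + 1 = 915 + 1 = 916. For n = 915 = 5 · 183, we can put exactly 5 objects in every box, avoiding 6 in any single one — so 916 is tight.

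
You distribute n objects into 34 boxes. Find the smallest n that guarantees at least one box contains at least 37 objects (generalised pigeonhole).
n = (37 − 1)·34 + 1 = 1225

By the generalised pigeonhole principle, to guarantee some box contains ≥ r objects we need more than (r − 1) · k objects total. Threshold: n = (r − 1) · k + 1. With r = 37 and k = 34: n = 36 · 34 + 1 = 1224 + 1 = 1225. For n = 1224 = 36 · 34, we can put exactly 36 objects in every box, avoiding 37 in any single one — so 1225 is tight.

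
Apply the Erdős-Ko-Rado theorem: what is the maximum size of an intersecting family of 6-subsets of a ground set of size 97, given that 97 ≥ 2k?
max |F| = C(96, 5) = 61124064

The Erdős-Ko-Rado theorem states: for n ≥ 2k, an intersecting family of k-subsets of an n-element set has size at most C(n − 1, k − 1), with equality for 'star' families {A ⊆ [n] : |A| = k, i ∈ A} (fix an element i). For n = 97, k = 6: C(96, 5) = 61124064.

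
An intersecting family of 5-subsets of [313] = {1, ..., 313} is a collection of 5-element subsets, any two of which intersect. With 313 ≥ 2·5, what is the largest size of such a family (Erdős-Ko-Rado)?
max |F| = C(312, 4) = 387278970

The Erdős-Ko-Rado theorem states: for n ≥ 2k, an intersecting family of k-subsets of an n-element set has size at most C(n − 1, k − 1), with equality for 'star' families {A ⊆ [n] : |A| = k, i ∈ A} (fix an element i). For n = 313, k = 5: C(312, 4) = 387278970.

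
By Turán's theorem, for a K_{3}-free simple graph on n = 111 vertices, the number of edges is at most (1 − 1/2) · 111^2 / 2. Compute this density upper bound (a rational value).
Turán density bound = (1/2) · 111^2/2 = 12321/4 ≈ 3080.25

Turán's theorem: ex(n, K_{r+1}) is achieved by the complete r-partite Turán graph T(n, r) with parts as balanced as possible, and is at most (1 − 1/r) · n^2/2. For r = 2, n = 111: the density bound is (1/2) · 12321/2 = 12321/4 ≈ 3080.25. The integer-valued extremum is e(T(111, 2)) = 3080, which is strictly less than the density bound 12321/4 since 2 ∤ 111 (the parts of T(111, 2) cannot all be equal).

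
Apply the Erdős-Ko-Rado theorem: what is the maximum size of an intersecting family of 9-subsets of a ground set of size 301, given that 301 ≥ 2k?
max |F| = C(300, 8) = 1481062243936275

Erdős-Ko-Rado (1961): when n ≥ 2k, max |F| = C(n−1, k−1). The bound is attained by the star {A : i ∈ A} for any fixed i ∈ [n]. Here C(301−1, 9−1) = C(300, 8) = 1481062243936275.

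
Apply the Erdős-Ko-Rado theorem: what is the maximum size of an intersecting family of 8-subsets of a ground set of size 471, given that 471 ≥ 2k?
max |F| = C(470, 7) = 961080460894320

The Erdős-Ko-Rado theorem states: for n ≥ 2k, an intersecting family of k-subsets of an n-element set has size at most C(n − 1, k − 1), with equality for 'star' families {A ⊆ [n] : |A| = k, i ∈ A} (fix an element i). For n = 471, k = 8: C(470, 7) = 961080460894320.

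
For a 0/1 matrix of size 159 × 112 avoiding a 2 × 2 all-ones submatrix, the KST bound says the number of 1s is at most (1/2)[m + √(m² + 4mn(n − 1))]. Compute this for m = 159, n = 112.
z(159, 112; 2, 2) ≤ (1/2)[159 + √(159² + 4·159·112·111)] = (1/2)[159 + √7932033] = 1487.6933

Kővári–Sós–Turán: let r_1, ..., r_159 be the row sums and z = Σ r_i the total number of 1s. Each pair of columns can share at most one row with both entries 1 (else a 2×2 all-ones block appears), so Σ_i C(r_i, 2) ≤ C(112, 2) = 6216. By convexity Σ_i C(r_i, 2) ≥ 159·C(z/159, 2) = z(z − 159)/(2·159), giving z² − 159z − 159·112·111 ≤ 0 and hence z ≤ (1/2)[159 + √(25281 + 4·1976688)] = (1/2)[159 + √7932033] ≈ (1/2)(159 + 2816.3865) = 1487.6933.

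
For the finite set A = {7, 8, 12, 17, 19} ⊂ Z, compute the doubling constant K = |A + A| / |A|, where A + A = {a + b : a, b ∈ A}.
K = |A + A| / |A| = 14/5

Enumerate A + A = {a + b : a, b ∈ A}. With |A| = 5, there are |A|^2 = 25 ordered sum pairs; collecting distinct values, A + A = {14, 15, 16, 19, 20, 24, 25, 26, 27, 29, 31, 34, 36, 38}, so |A + A| = 14. Thus K = 14/5. For comparison, the minimum possible |A + A| over all 5-element sets is 2·5 − 1 = 9 (so min K = 9/5), attained only by arithmetic progressions.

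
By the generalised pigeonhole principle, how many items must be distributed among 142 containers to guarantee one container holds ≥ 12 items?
n = (12 − 1)·142 + 1 = 1563

By the generalised pigeonhole principle, to guarantee some box contains ≥ r objects we need more than (r − 1) · k objects total. Threshold: n = (r − 1) · k + 1. With r = 12 and k = 142: n = 11 · 142 + 1 = 1562 + 1 = 1563. For n = 1562 = 11 · 142, we can put exactly 11 objects in every box, avoiding 12 in any single one — so 1563 is tight.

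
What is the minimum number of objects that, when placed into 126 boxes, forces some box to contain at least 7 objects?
n = (7 − 1)·126 + 1 = 757

By the generalised pigeonhole principle, to guarantee some box contains ≥ r objects we need more than (r − 1) · k objects total. Threshold: n = (r − 1) · k + 1. With r = 7 and k = 126: n = 6 · 126 + 1 = 756 + 1 = 757. For n = 756 = 6 · 126, we can put exactly 6 objects in every box, avoiding 7 in any single one — so 757 is tight.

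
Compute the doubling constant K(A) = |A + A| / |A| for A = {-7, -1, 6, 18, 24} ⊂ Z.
K = |A + A| / |A| = 14/5

Enumerate A + A = {a + b : a, b ∈ A}. With |A| = 5, there are |A|^2 = 25 ordered sum pairs; collecting distinct values, A + A = {-14, -8, -2, -1, 5, 11, 12, 17, 23, 24, 30, 36, 42, 48}, so |A + A| = 14. Thus K = 14/5. For comparison, the minimum possible |A + A| over all 5-element sets is 2·5 − 1 = 9 (so min K = 9/5), attained only by arithmetic progressions.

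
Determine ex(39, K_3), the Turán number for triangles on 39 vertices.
ex(39, K_3) = ⌊39^2/4⌋ = 380

Mantel (1907): a triangle-free graph on n vertices has at most ⌊n^2/4⌋ edges, with equality for the complete bipartite graph K_{⌊n/2⌋, ⌈n/2⌉}. For n = 39: ⌊39^2/4⌋ = ⌊1521/4⌋ = 380. The extremal graph is K_{19, 20}, which has 19·20 = 380 edges.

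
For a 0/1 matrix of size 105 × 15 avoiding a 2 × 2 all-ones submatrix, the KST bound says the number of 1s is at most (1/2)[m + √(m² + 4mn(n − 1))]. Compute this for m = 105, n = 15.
z(105, 15; 2, 2) ≤ (1/2)[105 + √(105² + 4·105·15·14)] = (1/2)[105 + √99225] = 210

Kővári–Sós–Turán: let r_1, ..., r_105 be the row sums and z = Σ r_i the total number of 1s. Each pair of columns can share at most one row with both entries 1 (else a 2×2 all-ones block appears), so Σ_i C(r_i, 2) ≤ C(15, 2) = 105. By convexity Σ_i C(r_i, 2) ≥ 105·C(z/105, 2) = z(z − 105)/(2·105), giving z² − 105z − 105·15·14 ≤ 0 and hence z ≤ (1/2)[105 + √(11025 + 4·22050)] = (1/2)[105 + √99225] ≈ (1/2)(105 + 315) = 210.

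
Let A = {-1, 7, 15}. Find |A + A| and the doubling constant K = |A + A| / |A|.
K = |A + A| / |A| = 5/3

Enumerate A + A = {a + b : a, b ∈ A}. With |A| = 3, there are |A|^2 = 9 ordered sum pairs; collecting distinct values, A + A = {-2, 6, 14, 22, 30}, so |A + A| = 5. Thus K = 5/3. Here |A + A| = 2|A| − 1 = 5, the minimum possible — so K = 5/3 is minimal, which holds iff A is an arithmetic progression.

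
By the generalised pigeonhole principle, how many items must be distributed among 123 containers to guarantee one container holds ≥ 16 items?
n = (16 − 1)·123 + 1 = 1846

By the generalised pigeonhole principle, to guarantee some box contains ≥ r objects we need more than (r − 1) · k objects total. Threshold: n = (r − 1) · k + 1. With r = 16 and k = 123: n = 15 · 123 + 1 = 1845 + 1 = 1846. For n = 1845 = 15 · 123, we can put exactly 15 objects in every box, avoiding 16 in any single one — so 1846 is tight.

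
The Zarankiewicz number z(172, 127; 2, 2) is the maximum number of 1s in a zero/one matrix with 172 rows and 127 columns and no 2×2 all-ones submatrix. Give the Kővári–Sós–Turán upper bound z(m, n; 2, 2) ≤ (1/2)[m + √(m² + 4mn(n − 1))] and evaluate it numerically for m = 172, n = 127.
z(172, 127; 2, 2) ≤ (1/2)[172 + √(172² + 4·172·127·126)] = (1/2)[172 + √11038960] = 1747.2465

Kővári–Sós–Turán: let r_1, ..., r_172 be the row sums and z = Σ r_i the total number of 1s. Each pair of columns can share at most one row with both entries 1 (else a 2×2 all-ones block appears), so Σ_i C(r_i, 2) ≤ C(127, 2) = 8001. By convexity Σ_i C(r_i, 2) ≥ 172·C(z/172, 2) = z(z − 172)/(2·172), giving z² − 172z − 172·127·126 ≤ 0 and hence z ≤ (1/2)[172 + √(29584 + 4·2752344)] = (1/2)[172 + √11038960] ≈ (1/2)(172 + 3322.493) = 1747.2465.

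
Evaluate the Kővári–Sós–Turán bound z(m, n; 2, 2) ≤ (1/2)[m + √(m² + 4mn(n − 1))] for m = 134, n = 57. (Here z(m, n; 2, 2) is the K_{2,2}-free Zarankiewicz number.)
z(134, 57; 2, 2) ≤ (1/2)[134 + √(134² + 4·134·57·56)] = (1/2)[134 + √1728868] = 724.4321

Kővári–Sós–Turán: let r_1, ..., r_134 be the row sums and z = Σ r_i the total number of 1s. Each pair of columns can share at most one row with both entries 1 (else a 2×2 all-ones block appears), so Σ_i C(r_i, 2) ≤ C(57, 2) = 1596. By convexity Σ_i C(r_i, 2) ≥ 134·C(z/134, 2) = z(z − 134)/(2·134), giving z² − 134z − 134·57·56 ≤ 0 and hence z ≤ (1/2)[134 + √(17956 + 4·427728)] = (1/2)[134 + √1728868] ≈ (1/2)(134 + 1314.8643) = 724.4321.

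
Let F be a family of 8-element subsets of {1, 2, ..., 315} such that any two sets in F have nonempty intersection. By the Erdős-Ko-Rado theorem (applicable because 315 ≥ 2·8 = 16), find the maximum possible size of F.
max |F| = C(314, 7) = 55825075869992

Erdős-Ko-Rado (1961): when n ≥ 2k, max |F| = C(n−1, k−1). The bound is attained by the star {A : i ∈ A} for any fixed i ∈ [n]. Here C(315−1, 8−1) = C(314, 7) = 55825075869992.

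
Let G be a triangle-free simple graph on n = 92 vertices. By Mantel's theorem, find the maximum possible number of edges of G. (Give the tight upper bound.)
ex(92, K_3) = ⌊92^2/4⌋ = 2116

Mantel (1907): a triangle-free graph on n vertices has at most ⌊n^2/4⌋ edges, with equality for the complete bipartite graph K_{⌊n/2⌋, ⌈n/2⌉}. For n = 92: ⌊92^2/4⌋ = ⌊8464/4⌋ = 2116. The extremal graph is K_{46, 46}, which has 46·46 = 2116 edges.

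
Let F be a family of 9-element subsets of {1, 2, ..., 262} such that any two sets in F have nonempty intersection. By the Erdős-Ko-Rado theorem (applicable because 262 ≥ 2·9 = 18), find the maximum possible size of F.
max |F| = C(261, 8) = 479247424475040

The Erdős-Ko-Rado theorem states: for n ≥ 2k, an intersecting family of k-subsets of an n-element set has size at most C(n − 1, k − 1), with equality for 'star' families {A ⊆ [n] : |A| = k, i ∈ A} (fix an element i). For n = 262, k = 9: C(261, 8) = 479247424475040.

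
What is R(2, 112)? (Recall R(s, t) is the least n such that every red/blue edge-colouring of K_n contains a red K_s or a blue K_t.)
R(2, 112) = 112

R(2, k) = k for all k ≥ 2: in a 2-colouring of K_k, either some edge is red (a red K_2) or all edges are blue (a blue K_k). And K_{111} coloured all-blue has no blue K_112, so R(2, 112) > 111. Hence R(2, 112) = 112.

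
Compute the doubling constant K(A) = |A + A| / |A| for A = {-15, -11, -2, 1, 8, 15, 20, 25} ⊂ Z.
K = |A + A| / |A| = 32/8 = 4

Enumerate A + A = {a + b : a, b ∈ A}. With |A| = 8, there are |A|^2 = 64 ordered sum pairs; collecting distinct values, A + A = {-30, -26, -22, -17, -14, -13, -10, -7, -4, -3, -1, 0, 2, 4, 5, 6, 9, 10, 13, 14, 16, 18, 21, 23, 26, 28, 30, 33, 35, 40, 45, 50}, so |A + A| = 32. Thus K = 32/8 = 4. For comparison, the minimum possible |A + A| over all 8-element sets is 2·8 − 1 = 15 (so min K = 15/8), attained only by arithmetic progressions.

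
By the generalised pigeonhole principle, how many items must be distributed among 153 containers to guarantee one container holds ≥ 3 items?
n = (3 − 1)·153 + 1 = 307

By the generalised pigeonhole principle, to guarantee some box contains ≥ r objects we need more than (r − 1) · k objects total. Threshold: n = (r − 1) · k + 1. With r = 3 and k = 153: n = 2 · 153 + 1 = 306 + 1 = 307. For n = 306 = 2 · 153, we can put exactly 2 objects in every box, avoiding 3 in any single one — so 307 is tight.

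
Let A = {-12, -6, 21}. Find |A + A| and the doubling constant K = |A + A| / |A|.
K = |A + A| / |A| = 6/3 = 2

Enumerate A + A = {a + b : a, b ∈ A}. With |A| = 3, there are |A|^2 = 9 ordered sum pairs; collecting distinct values, A + A = {-24, -18, -12, 9, 15, 42}, so |A + A| = 6. Thus K = 6/3 = 2. For comparison, the minimum possible |A + A| over all 3-element sets is 2·3 − 1 = 5 (so min K = 5/3), attained only by arithmetic progressions.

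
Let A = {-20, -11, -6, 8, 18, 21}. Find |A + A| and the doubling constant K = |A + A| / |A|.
K = |A + A| / |A| = 20/6 = 10/3

Enumerate A + A = {a + b : a, b ∈ A}. With |A| = 6, there are |A|^2 = 36 ordered sum pairs; collecting distinct values, A + A = {-40, -31, -26, -22, -17, -12, -3, -2, 1, 2, 7, 10, 12, 15, 16, 26, 29, 36, 39, 42}, so |A + A| = 20. Thus K = 20/6 = 10/3. For comparison, the minimum possible |A + A| over all 6-element sets is 2·6 − 1 = 11 (so min K = 11/6), attained only by arithmetic progressions.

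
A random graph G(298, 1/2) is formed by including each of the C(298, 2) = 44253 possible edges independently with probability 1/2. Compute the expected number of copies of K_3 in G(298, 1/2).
E[# K_3] = C(298, 3) · (1/2)^C(3, 2) = 4366296 / 2^3 = 545787

For each 3-subset S of vertices (there are C(298, 3) = 4366296 such S), let X_S = 1 if S induces a K_3 (all C(3, 2) = 3 edges present). Then P(X_S = 1) = (1/2)^3 = 1/8. By linearity of expectation, E[# K_3] = C(298, 3) · (1/2)^3 = 4366296 / 8 = 545787.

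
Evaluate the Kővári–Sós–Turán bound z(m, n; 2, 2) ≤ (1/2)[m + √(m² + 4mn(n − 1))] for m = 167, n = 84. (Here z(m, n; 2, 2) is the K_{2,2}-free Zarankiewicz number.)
z(167, 84; 2, 2) ≤ (1/2)[167 + √(167² + 4·167·84·83)] = (1/2)[167 + √4685185] = 1165.7644

Kővári–Sós–Turán: let r_1, ..., r_167 be the row sums and z = Σ r_i the total number of 1s. Each pair of columns can share at most one row with both entries 1 (else a 2×2 all-ones block appears), so Σ_i C(r_i, 2) ≤ C(84, 2) = 3486. By convexity Σ_i C(r_i, 2) ≥ 167·C(z/167, 2) = z(z − 167)/(2·167), giving z² − 167z − 167·84·83 ≤ 0 and hence z ≤ (1/2)[167 + √(27889 + 4·1164324)] = (1/2)[167 + √4685185] ≈ (1/2)(167 + 2164.5288) = 1165.7644.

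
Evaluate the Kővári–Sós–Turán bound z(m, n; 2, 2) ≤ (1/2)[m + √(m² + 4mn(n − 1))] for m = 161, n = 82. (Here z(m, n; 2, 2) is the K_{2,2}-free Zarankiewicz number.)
z(161, 82; 2, 2) ≤ (1/2)[161 + √(161² + 4·161·82·81)] = (1/2)[161 + √4303369] = 1117.7282

Kővári–Sós–Turán: let r_1, ..., r_161 be the row sums and z = Σ r_i the total number of 1s. Each pair of columns can share at most one row with both entries 1 (else a 2×2 all-ones block appears), so Σ_i C(r_i, 2) ≤ C(82, 2) = 3321. By convexity Σ_i C(r_i, 2) ≥ 161·C(z/161, 2) = z(z − 161)/(2·161), giving z² − 161z − 161·82·81 ≤ 0 and hence z ≤ (1/2)[161 + √(25921 + 4·1069362)] = (1/2)[161 + √4303369] ≈ (1/2)(161 + 2074.4563) = 1117.7282.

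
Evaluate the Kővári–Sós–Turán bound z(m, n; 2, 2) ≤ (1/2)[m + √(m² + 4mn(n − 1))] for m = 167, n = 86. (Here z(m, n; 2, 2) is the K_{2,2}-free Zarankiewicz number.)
z(167, 86; 2, 2) ≤ (1/2)[167 + √(167² + 4·167·86·85)] = (1/2)[167 + √4910969] = 1191.5353

Kővári–Sós–Turán: let r_1, ..., r_167 be the row sums and z = Σ r_i the total number of 1s. Each pair of columns can share at most one row with both entries 1 (else a 2×2 all-ones block appears), so Σ_i C(r_i, 2) ≤ C(86, 2) = 3655. By convexity Σ_i C(r_i, 2) ≥ 167·C(z/167, 2) = z(z − 167)/(2·167), giving z² − 167z − 167·86·85 ≤ 0 and hence z ≤ (1/2)[167 + √(27889 + 4·1220770)] = (1/2)[167 + √4910969] ≈ (1/2)(167 + 2216.0706) = 1191.5353.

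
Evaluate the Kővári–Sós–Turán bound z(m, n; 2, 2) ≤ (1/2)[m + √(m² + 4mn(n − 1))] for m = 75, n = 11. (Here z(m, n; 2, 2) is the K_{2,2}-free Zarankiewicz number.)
z(75, 11; 2, 2) ≤ (1/2)[75 + √(75² + 4·75·11·10)] = (1/2)[75 + √38625] = 135.7662

Kővári–Sós–Turán: let r_1, ..., r_75 be the row sums and z = Σ r_i the total number of 1s. Each pair of columns can share at most one row with both entries 1 (else a 2×2 all-ones block appears), so Σ_i C(r_i, 2) ≤ C(11, 2) = 55. By convexity Σ_i C(r_i, 2) ≥ 75·C(z/75, 2) = z(z − 75)/(2·75), giving z² − 75z − 75·11·10 ≤ 0 and hence z ≤ (1/2)[75 + √(5625 + 4·8250)] = (1/2)[75 + √38625] ≈ (1/2)(75 + 196.5324) = 135.7662.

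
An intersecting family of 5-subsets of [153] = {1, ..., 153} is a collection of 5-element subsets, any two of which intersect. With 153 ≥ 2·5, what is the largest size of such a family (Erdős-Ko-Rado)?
max |F| = C(152, 4) = 21374050

Erdős-Ko-Rado (1961): when n ≥ 2k, max |F| = C(n−1, k−1). The bound is attained by the star {A : i ∈ A} for any fixed i ∈ [n]. Here C(153−1, 5−1) = C(152, 4) = 21374050.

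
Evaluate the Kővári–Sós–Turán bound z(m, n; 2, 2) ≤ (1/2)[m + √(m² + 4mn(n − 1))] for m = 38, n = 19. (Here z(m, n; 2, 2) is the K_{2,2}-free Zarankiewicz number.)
z(38, 19; 2, 2) ≤ (1/2)[38 + √(38² + 4·38·19·18)] = (1/2)[38 + √53428] = 134.5725

Kővári–Sós–Turán: let r_1, ..., r_38 be the row sums and z = Σ r_i the total number of 1s. Each pair of columns can share at most one row with both entries 1 (else a 2×2 all-ones block appears), so Σ_i C(r_i, 2) ≤ C(19, 2) = 171. By convexity Σ_i C(r_i, 2) ≥ 38·C(z/38, 2) = z(z − 38)/(2·38), giving z² − 38z − 38·19·18 ≤ 0 and hence z ≤ (1/2)[38 + √(1444 + 4·12996)] = (1/2)[38 + √53428] ≈ (1/2)(38 + 231.145) = 134.5725.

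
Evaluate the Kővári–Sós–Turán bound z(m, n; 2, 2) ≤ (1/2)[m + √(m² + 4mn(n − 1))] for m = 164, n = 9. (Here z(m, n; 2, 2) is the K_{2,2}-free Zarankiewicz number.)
z(164, 9; 2, 2) ≤ (1/2)[164 + √(164² + 4·164·9·8)] = (1/2)[164 + √74128] = 218.1323

Kővári–Sós–Turán: let r_1, ..., r_164 be the row sums and z = Σ r_i the total number of 1s. Each pair of columns can share at most one row with both entries 1 (else a 2×2 all-ones block appears), so Σ_i C(r_i, 2) ≤ C(9, 2) = 36. By convexity Σ_i C(r_i, 2) ≥ 164·C(z/164, 2) = z(z − 164)/(2·164), giving z² − 164z − 164·9·8 ≤ 0 and hence z ≤ (1/2)[164 + √(26896 + 4·11808)] = (1/2)[164 + √74128] ≈ (1/2)(164 + 272.2646) = 218.1323.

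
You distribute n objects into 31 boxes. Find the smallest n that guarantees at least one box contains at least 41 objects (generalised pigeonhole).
n = (41 − 1)·31 + 1 = 1241

By the generalised pigeonhole principle, to guarantee some box contains ≥ r objects we need more than (r − 1) · k objects total. Threshold: n = (r − 1) · k + 1. With r = 41 and k = 31: n = 40 · 31 + 1 = 1240 + 1 = 1241. For n = 1240 = 40 · 31, we can put exactly 40 objects in every box, avoiding 41 in any single one — so 1241 is tight.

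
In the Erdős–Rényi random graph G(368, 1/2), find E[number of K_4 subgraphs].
E[# K_4] = C(368, 4) · (1/2)^C(4, 2) = 751755460 / 2^6 = 187938865/16 = 11746179.0625

For each 4-subset S of vertices (there are C(368, 4) = 751755460 such S), let X_S = 1 if S induces a K_4 (all C(4, 2) = 6 edges present). Then P(X_S = 1) = (1/2)^6 = 1/64. By linearity of expectation, E[# K_4] = C(368, 4) · (1/2)^6 = 751755460 / 64 = 187938865/16 = 11746179.0625.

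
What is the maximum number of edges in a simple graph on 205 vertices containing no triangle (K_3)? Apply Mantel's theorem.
ex(205, K_3) = ⌊205^2/4⌋ = 10506

Mantel (1907): a triangle-free graph on n vertices has at most ⌊n^2/4⌋ edges, with equality for the complete bipartite graph K_{⌊n/2⌋, ⌈n/2⌉}. For n = 205: ⌊205^2/4⌋ = ⌊42025/4⌋ = 10506. The extremal graph is K_{102, 103}, which has 102·103 = 10506 edges.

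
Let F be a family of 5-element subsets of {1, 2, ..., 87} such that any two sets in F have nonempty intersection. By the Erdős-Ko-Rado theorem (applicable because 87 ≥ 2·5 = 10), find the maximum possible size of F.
max |F| = C(86, 4) = 2123555

The Erdős-Ko-Rado theorem states: for n ≥ 2k, an intersecting family of k-subsets of an n-element set has size at most C(n − 1, k − 1), with equality for 'star' families {A ⊆ [n] : |A| = k, i ∈ A} (fix an element i). For n = 87, k = 5: C(86, 4) = 2123555.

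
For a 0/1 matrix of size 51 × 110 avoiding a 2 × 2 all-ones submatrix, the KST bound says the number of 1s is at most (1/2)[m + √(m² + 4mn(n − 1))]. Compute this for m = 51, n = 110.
z(51, 110; 2, 2) ≤ (1/2)[51 + √(51² + 4·51·110·109)] = (1/2)[51 + √2448561] = 807.8939

Kővári–Sós–Turán: let r_1, ..., r_51 be the row sums and z = Σ r_i the total number of 1s. Each pair of columns can share at most one row with both entries 1 (else a 2×2 all-ones block appears), so Σ_i C(r_i, 2) ≤ C(110, 2) = 5995. By convexity Σ_i C(r_i, 2) ≥ 51·C(z/51, 2) = z(z − 51)/(2·51), giving z² − 51z − 51·110·109 ≤ 0 and hence z ≤ (1/2)[51 + √(2601 + 4·611490)] = (1/2)[51 + √2448561] ≈ (1/2)(51 + 1564.7878) = 807.8939.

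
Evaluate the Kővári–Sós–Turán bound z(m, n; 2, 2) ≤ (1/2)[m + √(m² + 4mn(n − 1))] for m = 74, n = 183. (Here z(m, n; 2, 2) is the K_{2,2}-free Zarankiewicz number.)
z(74, 183; 2, 2) ≤ (1/2)[74 + √(74² + 4·74·183·182)] = (1/2)[74 + √9864052] = 1607.3544

Kővári–Sós–Turán: let r_1, ..., r_74 be the row sums and z = Σ r_i the total number of 1s. Each pair of columns can share at most one row with both entries 1 (else a 2×2 all-ones block appears), so Σ_i C(r_i, 2) ≤ C(183, 2) = 16653. By convexity Σ_i C(r_i, 2) ≥ 74·C(z/74, 2) = z(z − 74)/(2·74), giving z² − 74z − 74·183·182 ≤ 0 and hence z ≤ (1/2)[74 + √(5476 + 4·2464644)] = (1/2)[74 + √9864052] ≈ (1/2)(74 + 3140.7088) = 1607.3544.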